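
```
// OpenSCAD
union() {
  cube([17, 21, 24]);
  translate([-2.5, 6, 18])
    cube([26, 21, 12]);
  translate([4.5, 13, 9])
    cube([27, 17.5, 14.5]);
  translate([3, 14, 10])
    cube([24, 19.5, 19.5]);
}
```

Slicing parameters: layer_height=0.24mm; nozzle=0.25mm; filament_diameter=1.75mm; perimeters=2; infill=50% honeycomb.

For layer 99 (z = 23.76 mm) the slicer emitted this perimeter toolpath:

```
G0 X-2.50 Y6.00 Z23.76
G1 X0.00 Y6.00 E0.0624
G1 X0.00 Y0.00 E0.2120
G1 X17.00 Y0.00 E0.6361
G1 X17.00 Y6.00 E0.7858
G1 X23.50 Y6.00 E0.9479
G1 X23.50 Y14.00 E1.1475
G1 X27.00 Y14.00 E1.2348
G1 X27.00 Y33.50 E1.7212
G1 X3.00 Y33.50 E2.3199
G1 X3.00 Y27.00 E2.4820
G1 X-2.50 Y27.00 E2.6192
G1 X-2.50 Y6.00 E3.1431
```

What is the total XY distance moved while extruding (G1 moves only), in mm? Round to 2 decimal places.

Sum the Euclidean lengths of each G1 segment: total = 126.00 mm.

126.00 mm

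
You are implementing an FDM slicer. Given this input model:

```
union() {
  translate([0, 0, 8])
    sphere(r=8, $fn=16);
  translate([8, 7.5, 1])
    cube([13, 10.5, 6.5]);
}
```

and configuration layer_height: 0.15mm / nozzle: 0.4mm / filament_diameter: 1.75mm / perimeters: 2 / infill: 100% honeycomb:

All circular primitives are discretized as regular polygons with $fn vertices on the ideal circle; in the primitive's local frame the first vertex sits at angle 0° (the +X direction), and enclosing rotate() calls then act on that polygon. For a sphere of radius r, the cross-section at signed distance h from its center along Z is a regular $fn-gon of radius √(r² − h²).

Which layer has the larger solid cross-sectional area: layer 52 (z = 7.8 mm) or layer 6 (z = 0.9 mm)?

Layer 52 (z = 7.8): the r=8 sphere slices to a regular 16-gon of circumradius 7.997 (√(r²−h²) with h=0.2 from center) (area = (16/2)·7.997²·sin(360°/16) = 195.81 mm²); the cube at (8, 7.5) does not reach this height (z outside [1, 7.5]); Combining (union): only the r=8 sphere is present, so the union is just that shape — area = 195.81 mm². So its area = 195.81 mm². Layer 6 (z = 0.9): the r=8 sphere slices to a regular 16-gon of circumradius 3.686 (√(r²−h²) with h=7.1 from center) (area = (16/2)·3.686²·sin(360°/16) = 41.61 mm²); the cube at (8, 7.5) does not reach this height (z outside [1, 7.5]); Taking the union: only the r=8 sphere is present, so the union is just that shape — area = 41.61 mm². So its area = 41.61 mm². Layer 52 is larger (195.81 vs 41.61 mm²).

layer 52 (z = 7.8 mm)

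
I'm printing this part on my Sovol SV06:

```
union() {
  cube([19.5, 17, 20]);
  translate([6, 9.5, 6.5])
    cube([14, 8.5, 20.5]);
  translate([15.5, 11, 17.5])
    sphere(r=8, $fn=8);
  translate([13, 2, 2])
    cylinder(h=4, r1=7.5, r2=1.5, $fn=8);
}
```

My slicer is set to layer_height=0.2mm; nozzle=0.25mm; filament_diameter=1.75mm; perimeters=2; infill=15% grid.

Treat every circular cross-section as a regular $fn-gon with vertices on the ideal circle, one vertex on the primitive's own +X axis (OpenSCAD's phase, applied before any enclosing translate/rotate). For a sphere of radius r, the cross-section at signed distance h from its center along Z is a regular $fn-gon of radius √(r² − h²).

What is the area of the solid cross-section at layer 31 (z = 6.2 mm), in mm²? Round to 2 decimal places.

At z = 6.2 mm: the cube (footprint 19.5×17) is included at this height (area 331.50 mm²); the cube at (6, 9.5) is not intersected at this z (z outside [6.5, 27]); the sphere at (15.5, 11) does not reach this height (|z−center|=11.300 > r=8); the cone at (13, 2) does not reach this height (z outside [2, 6]); Taking the union: only the 19.5×17 cube is present, so the union is just that shape — area = 331.50 mm². Overall, the cross-section is a single solid region. Net area = 331.50 mm².

331.50 mm²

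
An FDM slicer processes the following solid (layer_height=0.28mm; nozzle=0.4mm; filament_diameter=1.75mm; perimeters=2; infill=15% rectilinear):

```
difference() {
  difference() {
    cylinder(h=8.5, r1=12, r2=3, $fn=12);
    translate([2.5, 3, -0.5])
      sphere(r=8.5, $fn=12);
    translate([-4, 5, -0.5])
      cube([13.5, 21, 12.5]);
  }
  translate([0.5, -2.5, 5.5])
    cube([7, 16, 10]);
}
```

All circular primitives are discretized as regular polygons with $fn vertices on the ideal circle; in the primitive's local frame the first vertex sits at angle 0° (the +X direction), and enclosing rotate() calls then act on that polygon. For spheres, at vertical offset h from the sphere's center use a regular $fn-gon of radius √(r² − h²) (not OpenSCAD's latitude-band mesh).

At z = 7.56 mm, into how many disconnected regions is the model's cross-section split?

At z = 7.56 mm: the cone contributes a regular 12-gon of circumradius 3.995 (interpolated between r1=12 and r2=3 at t=0.889); the r=8.5 sphere at (2.5, 3) contributes a regular 12-gon of circumradius √(8.5²−8.06²) = 2.699; the cube at (-4, 5) (footprint 13.5×21) is included at this height; Subtracting the remaining from the first: starting from the cone, the r=8.5 sphere at (2.5, 3) partially overlaps it — only the 9.32 mm² overlap (of its 21.86 mm²) is removed, clipping the outline; the 13.5×21 cube at (-4, 5) misses the remaining region (no effect) — 1 connected region; the cube at (0.5, -2.5) (footprint 7×16) is included at this height; Subtracting the remaining from the first: starting from the result so far, the 7×16 cube at (0.5, -2.5) partially overlaps it — only the 9.79 mm² overlap (of its 112.00 mm²) is removed, clipping the outline — 1 connected region. The result has 1 disconnected region.

1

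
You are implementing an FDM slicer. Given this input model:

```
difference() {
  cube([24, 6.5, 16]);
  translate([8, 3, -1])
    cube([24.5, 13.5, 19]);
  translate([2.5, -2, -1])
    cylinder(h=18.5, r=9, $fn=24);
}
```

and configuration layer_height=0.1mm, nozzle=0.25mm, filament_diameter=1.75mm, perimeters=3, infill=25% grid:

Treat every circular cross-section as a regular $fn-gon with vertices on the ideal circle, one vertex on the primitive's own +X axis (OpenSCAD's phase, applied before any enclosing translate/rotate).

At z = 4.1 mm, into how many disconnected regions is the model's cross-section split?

2

At z = 4.1 mm: the cube (footprint 24×6.5) is included at this height; the cube at (8, 3) (footprint 24.5×13.5) is included at this height; the cylinder at (2.5, -2): section is a regular 24-gon, circumradius r=9; Subtracting the remaining from the first: starting from the 24×6.5 cube, the 24.5×13.5 cube at (8, 3) partially overlaps it — only the 56.00 mm² overlap (of its 330.75 mm²) is removed, clipping the outline; the r=9 cylinder at (2.5, -2) partially overlaps it — only the 58.38 mm² overlap (of its 251.57 mm²) is removed, clipping the outline — 2 connected regions. The result has 2 disconnected regions.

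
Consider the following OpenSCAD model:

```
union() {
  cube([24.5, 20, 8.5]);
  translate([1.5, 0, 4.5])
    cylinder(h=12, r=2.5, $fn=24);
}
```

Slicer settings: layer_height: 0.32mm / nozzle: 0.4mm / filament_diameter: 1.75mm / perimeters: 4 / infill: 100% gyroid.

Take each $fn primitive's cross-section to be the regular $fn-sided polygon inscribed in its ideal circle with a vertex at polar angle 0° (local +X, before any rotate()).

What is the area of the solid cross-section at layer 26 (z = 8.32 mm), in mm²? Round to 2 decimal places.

At z = 8.32 mm: the 24.5×20 cube contributes its full rectangle (area 490.00 mm²); the cylinder at (1.5, 0): section is a regular 24-gon, circumradius r=2.5 (area = (24/2)·2.500²·sin(360°/24) = 19.41 mm²); Combining (union): the regions partially overlap — summed areas 509.41 mm² minus the doubly-counted overlap 8.34 mm² gives 501.07 mm² — area = 501.07 mm². Overall, the cross-section is a single solid region. Net area = 501.07 mm².

501.07 mm²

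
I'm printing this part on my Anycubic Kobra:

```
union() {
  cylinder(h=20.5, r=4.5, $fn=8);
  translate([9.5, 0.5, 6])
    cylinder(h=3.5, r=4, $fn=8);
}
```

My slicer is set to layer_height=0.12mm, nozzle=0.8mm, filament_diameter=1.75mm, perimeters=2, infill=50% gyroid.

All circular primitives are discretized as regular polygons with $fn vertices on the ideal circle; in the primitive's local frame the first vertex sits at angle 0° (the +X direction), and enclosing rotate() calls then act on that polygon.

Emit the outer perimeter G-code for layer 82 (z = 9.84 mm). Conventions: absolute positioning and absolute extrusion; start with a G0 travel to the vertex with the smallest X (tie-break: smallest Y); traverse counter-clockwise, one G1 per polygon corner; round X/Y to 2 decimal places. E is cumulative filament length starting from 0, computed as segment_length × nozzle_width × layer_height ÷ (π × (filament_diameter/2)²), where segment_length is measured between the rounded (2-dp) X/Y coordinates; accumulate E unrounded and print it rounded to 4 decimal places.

At z = 9.84 mm: the cylinder: section is a regular 8-gon, circumradius r=4.5; the cylinder at (9.5, 0.5) is not intersected at this z (z outside [6, 9.5]); Merging all regions: only the r=4.5 cylinder is present, so the union is just that shape — 1 connected region. The outline is a single polygon with 8 vertices. Extrusion per mm of travel: 0.8 × 0.12 / (π × 0.875²) = 0.039912. Accumulating E over each segment gives final E = 1.0994.

G0 X-4.50 Y0.00 Z9.84
G1 X-3.18 Y-3.18 E0.1374
G1 X0.00 Y-4.50 E0.2748
G1 X3.18 Y-3.18 E0.4123
G1 X4.50 Y0.00 E0.5497
G1 X3.18 Y3.18 E0.6871
G1 X0.00 Y4.50 E0.8245
G1 X-3.18 Y3.18 E0.9619
G1 X-4.50 Y0.00 E1.0994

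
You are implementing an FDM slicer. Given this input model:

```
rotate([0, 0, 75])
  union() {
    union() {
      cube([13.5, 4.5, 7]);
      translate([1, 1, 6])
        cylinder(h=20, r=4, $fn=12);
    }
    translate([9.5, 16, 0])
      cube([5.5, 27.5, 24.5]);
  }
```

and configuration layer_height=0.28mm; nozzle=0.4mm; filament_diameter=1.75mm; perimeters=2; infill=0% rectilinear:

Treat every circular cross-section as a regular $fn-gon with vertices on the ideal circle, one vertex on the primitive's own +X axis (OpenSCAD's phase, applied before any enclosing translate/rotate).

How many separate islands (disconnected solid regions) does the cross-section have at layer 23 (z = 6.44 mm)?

At z = 6.44 mm: the cube is present — its section is the full 13.5×4.5 rectangle; the r=4 cylinder at (1, 1) contributes a regular 12-gon of circumradius 4; Taking the union: the regions partially overlap (shared area 19.90 mm²), so overlapping operands fuse into one piece — 1 connected region; the cube at (9.5, 16) is present — its section is the full 5.5×27.5 rectangle; Combining (union): the 2 present regions are separate (no shared area or edge), so areas and boundary lengths simply add and each stays a separate island — 2 connected regions; (rotated 75° about Z; rotation is an isometry so areas/perimeters/island counts are preserved). Overall, the cross-section has 2 separate islands. Island count = 2.

2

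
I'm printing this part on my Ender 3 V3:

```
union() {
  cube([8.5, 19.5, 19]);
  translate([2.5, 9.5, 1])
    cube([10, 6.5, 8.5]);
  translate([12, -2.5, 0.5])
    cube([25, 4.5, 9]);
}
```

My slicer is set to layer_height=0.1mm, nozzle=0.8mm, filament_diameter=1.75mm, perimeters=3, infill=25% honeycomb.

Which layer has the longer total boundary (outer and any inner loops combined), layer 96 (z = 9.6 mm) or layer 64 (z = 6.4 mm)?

layer 64 (z = 6.4 mm)

Layer 96 (z = 9.6): the 8.5×19.5 cube contributes its full rectangle (perimeter 56.00 mm); the cube at (2.5, 9.5) is absent (z outside [1, 9.5]); the cube at (12, -2.5) is absent (z outside [0.5, 9.5]); Combining (union): only the 8.5×19.5 cube is present, so the union is just that shape — boundary = 56.00 mm. So its perimeter = 56.00 mm. Layer 64 (z = 6.4): the cube (footprint 8.5×19.5) is included at this height (perimeter 56.00 mm); the 10×6.5 cube at (2.5, 9.5) contributes its full rectangle (perimeter 33.00 mm); the cube at (12, -2.5) is present — its section is the full 25×4.5 rectangle (perimeter 59.00 mm); Taking the union: the regions partially overlap (shared area 39.00 mm²), so the edge portions inside another operand are dropped and the merged outline is re-measured after clipping — boundary = 123.00 mm. So its perimeter = 123.00 mm. Layer 64 is larger (123.00 vs 56.00 mm).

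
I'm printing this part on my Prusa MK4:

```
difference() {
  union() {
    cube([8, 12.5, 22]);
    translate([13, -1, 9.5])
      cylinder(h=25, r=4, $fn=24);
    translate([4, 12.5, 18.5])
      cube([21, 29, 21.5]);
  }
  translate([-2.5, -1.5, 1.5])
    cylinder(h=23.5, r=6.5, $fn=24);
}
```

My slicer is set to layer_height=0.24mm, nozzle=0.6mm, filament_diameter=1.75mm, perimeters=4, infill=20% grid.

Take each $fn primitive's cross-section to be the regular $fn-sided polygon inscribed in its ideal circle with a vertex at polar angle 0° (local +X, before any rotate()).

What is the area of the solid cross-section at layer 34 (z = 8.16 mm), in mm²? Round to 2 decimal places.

88.79 mm²

At z = 8.16 mm: the cube is present — its section is the full 8×12.5 rectangle (area 100.00 mm²); the cylinder at (13, -1) is not intersected at this z (z outside [9.5, 34.5]); the cube at (4, 12.5) is absent (z outside [18.5, 40]); Taking the union: only the 8×12.5 cube is present, so the union is just that shape — area = 100.00 mm²; the cylinder at (-2.5, -1.5): section is a regular 24-gon, circumradius r=6.5 (area = (24/2)·6.500²·sin(360°/24) = 131.22 mm²); Taking the first minus the rest: starting from that combined region (100.00 mm²), the r=6.5 cylinder at (-2.5, -1.5) partially overlaps it — only the 11.21 mm² overlap (of its 131.22 mm²) is removed, clipping the outline — area = 88.79 mm². Overall, the cross-section is a single solid region. Net area = 88.79 mm².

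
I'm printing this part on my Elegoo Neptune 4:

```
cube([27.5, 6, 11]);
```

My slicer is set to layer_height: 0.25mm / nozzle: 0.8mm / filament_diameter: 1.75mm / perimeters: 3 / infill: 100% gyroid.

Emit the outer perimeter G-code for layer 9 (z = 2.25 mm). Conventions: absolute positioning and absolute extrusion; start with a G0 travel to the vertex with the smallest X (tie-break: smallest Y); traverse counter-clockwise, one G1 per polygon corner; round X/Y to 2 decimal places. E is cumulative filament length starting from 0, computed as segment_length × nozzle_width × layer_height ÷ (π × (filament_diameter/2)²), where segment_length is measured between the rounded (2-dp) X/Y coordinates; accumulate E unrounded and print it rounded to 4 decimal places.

G0 X0.00 Y0.00 Z2.25
G1 X27.50 Y0.00 E2.2866
G1 X27.50 Y6.00 E2.7855
G1 X0.00 Y6.00 E5.0722
G1 X0.00 Y0.00 E5.5711

At z = 2.25 mm: the 27.5×6 cube contributes its full rectangle. The outline is a single polygon with 4 vertices. Extrusion per mm of travel: 0.8 × 0.25 / (π × 0.875²) = 0.083150. Accumulating E over each segment gives final E = 5.5711.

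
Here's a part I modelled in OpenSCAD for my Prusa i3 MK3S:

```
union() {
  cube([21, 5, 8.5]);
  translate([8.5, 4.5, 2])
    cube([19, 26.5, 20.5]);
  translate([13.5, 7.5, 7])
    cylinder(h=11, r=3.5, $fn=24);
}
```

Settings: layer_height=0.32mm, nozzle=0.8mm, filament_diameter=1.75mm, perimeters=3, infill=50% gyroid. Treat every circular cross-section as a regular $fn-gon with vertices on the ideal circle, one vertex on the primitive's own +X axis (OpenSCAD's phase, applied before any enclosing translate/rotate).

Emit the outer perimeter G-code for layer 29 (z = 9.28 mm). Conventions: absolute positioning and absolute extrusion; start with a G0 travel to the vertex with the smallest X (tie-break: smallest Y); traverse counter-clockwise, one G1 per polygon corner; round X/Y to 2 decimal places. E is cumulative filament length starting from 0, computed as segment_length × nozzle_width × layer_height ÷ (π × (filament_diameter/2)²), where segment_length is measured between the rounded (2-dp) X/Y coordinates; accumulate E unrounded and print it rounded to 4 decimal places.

G0 X8.50 Y4.50 Z9.28
G1 X11.71 Y4.50 E0.3416
G1 X11.75 Y4.47 E0.3470
G1 X12.59 Y4.12 E0.4438
G1 X13.50 Y4.00 E0.5415
G1 X14.41 Y4.12 E0.6392
G1 X15.25 Y4.47 E0.7361
G1 X15.29 Y4.50 E0.7414
G1 X27.50 Y4.50 E2.0409
G1 X27.50 Y31.00 E4.8614
G1 X8.50 Y31.00 E6.8836
G1 X8.50 Y4.50 E9.7041

At z = 9.28 mm: the cube does not reach this height (z outside [0, 8.5]); the 19×26.5 cube at (8.5, 4.5) contributes its full rectangle; the cylinder at (13.5, 7.5): section is a regular 24-gon, circumradius r=3.5; Combining (union): the regions partially overlap (shared area 36.90 mm²), so overlapping operands fuse into one piece — 1 connected region. The outline is a single polygon with 11 vertices. Extrusion per mm of travel: 0.8 × 0.32 / (π × 0.875²) = 0.106432. Accumulating E over each segment gives final E = 9.7041.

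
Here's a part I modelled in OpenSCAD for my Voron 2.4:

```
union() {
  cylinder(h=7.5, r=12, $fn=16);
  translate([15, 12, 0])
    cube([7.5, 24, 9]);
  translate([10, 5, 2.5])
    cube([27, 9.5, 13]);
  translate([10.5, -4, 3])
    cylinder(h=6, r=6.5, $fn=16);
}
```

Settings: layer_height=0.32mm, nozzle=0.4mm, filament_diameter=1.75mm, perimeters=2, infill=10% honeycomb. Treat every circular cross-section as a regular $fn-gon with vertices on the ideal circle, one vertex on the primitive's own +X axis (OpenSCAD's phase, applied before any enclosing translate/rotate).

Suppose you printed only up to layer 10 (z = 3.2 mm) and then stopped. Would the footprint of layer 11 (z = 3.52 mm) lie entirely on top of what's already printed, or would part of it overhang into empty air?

Compare the two slices. At z = 3.2: the cylinder: section is a regular 16-gon, circumradius r=12 (area = (16/2)·12.000²·sin(360°/16) = 440.85 mm²); the cube at (15, 12) (footprint 7.5×24) is included at this height (area 180.00 mm²); the cube at (10, 5) (footprint 27×9.5) is included at this height (area 256.50 mm²); the r=6.5 cylinder at (10.5, -4) contributes a regular 16-gon of circumradius 6.5 (area = (16/2)·6.500²·sin(360°/16) = 129.35 mm²); Merging all regions: the regions partially overlap — summed areas 1006.70 mm² minus the doubly-counted overlap 84.09 mm² gives 922.61 mm² — area = 922.61 mm². At z = 3.52: the r=12 cylinder gives a regular 16-gon of circumradius 12 (constant along its height) (area = (16/2)·12.000²·sin(360°/16) = 440.85 mm²); the cube at (15, 12) is present — its section is the full 7.5×24 rectangle (area 180.00 mm²); the cube at (10, 5) is present — its section is the full 27×9.5 rectangle (area 256.50 mm²); the r=6.5 cylinder at (10.5, -4) contributes a regular 16-gon of circumradius 6.5 (area = (16/2)·6.500²·sin(360°/16) = 129.35 mm²); Taking the union: the regions partially overlap — summed areas 1006.70 mm² minus the doubly-counted overlap 84.09 mm² gives 922.61 mm² — area = 922.61 mm². Checking containment: the cross-section at z = 3.52 is a subset of the cross-section at z = 3.2.

entirely on top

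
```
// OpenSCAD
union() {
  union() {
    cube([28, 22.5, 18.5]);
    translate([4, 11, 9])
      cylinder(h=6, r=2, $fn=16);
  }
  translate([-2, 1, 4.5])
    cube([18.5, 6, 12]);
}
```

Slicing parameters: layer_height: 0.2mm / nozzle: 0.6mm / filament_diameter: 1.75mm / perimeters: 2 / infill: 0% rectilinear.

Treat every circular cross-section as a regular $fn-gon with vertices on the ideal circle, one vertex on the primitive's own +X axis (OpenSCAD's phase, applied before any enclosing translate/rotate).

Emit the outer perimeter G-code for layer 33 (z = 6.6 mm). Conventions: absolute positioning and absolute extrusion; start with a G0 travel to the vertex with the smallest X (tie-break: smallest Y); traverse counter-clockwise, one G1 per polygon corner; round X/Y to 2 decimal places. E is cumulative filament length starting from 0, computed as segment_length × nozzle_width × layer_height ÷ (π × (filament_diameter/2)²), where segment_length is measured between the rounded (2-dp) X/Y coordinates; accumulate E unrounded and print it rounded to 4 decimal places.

At z = 6.6 mm: the cube (footprint 28×22.5) is included at this height; the cylinder at (4, 11) is absent (z outside [9, 15]); Taking the union: only the 28×22.5 cube is present, so the union is just that shape — 1 connected region; the cube at (-2, 1) is present — its section is the full 18.5×6 rectangle; Combining (union): the regions partially overlap (shared area 99.00 mm²), so overlapping operands fuse into one piece — 1 connected region. The outline is a single polygon with 8 vertices. Extrusion per mm of travel: 0.6 × 0.2 / (π × 0.875²) = 0.049890. Accumulating E over each segment gives final E = 5.2385.

G0 X-2.00 Y1.00 Z6.60
G1 X0.00 Y1.00 E0.0998
G1 X0.00 Y0.00 E0.1497
G1 X28.00 Y0.00 E1.5466
G1 X28.00 Y22.50 E2.6691
G1 X0.00 Y22.50 E4.0661
G1 X0.00 Y7.00 E4.8393
G1 X-2.00 Y7.00 E4.9391
G1 X-2.00 Y1.00 E5.2385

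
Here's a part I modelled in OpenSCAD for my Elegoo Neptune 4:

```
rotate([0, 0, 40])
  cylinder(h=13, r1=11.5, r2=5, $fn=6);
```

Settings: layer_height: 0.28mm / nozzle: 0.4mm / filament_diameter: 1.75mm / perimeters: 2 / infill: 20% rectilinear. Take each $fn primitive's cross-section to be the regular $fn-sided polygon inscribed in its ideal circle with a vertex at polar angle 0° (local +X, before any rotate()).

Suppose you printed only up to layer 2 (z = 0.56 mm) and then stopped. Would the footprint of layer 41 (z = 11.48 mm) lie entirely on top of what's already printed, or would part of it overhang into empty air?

Compare the two slices. At z = 0.56: the cone (r1=11.5→r2=5) has section circumradius 11.220 here — a regular 6-gon (area = (6/2)·11.220²·sin(360°/6) = 327.07 mm²); (rotated 40° about Z; rotation is an isometry so areas/perimeters/island counts are preserved). At z = 11.48: the cone: at t=0.883 of its height the radius interpolates to r₁+(r₂−r₁)t = 5.760, giving a regular 6-gon of that circumradius (area = (6/2)·5.760²·sin(360°/6) = 86.20 mm²); (whole slice rotated 40° about Z — lengths, areas and connectivity unchanged). Checking containment: the cross-section at z = 11.48 is a subset of the cross-section at z = 0.56.

entirely on top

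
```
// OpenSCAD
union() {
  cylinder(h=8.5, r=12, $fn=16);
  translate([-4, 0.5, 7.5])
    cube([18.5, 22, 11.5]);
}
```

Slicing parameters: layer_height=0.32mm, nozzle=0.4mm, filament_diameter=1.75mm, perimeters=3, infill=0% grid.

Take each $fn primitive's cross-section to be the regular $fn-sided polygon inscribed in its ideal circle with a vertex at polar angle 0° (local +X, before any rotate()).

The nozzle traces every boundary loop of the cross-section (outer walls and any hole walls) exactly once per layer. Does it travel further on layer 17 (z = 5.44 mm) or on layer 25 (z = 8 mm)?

Layer 17 (z = 5.44): the r=12 cylinder gives a regular 16-gon of circumradius 12 (constant along its height) (perimeter = 2·16·12.000·sin(180°/16) = 74.91 mm); the cube at (-4, 0.5) is not intersected at this z (z outside [7.5, 19]); Taking the union: only the r=12 cylinder is present, so the union is just that shape — boundary = 74.91 mm. So its perimeter = 74.91 mm. Layer 25 (z = 8): the r=12 cylinder contributes a regular 16-gon of circumradius 12 (perimeter = 2·16·12.000·sin(180°/16) = 74.91 mm); the cube at (-4, 0.5) is present — its section is the full 18.5×22 rectangle (perimeter 81.00 mm); Merging all regions: the regions partially overlap (shared area 148.65 mm²), so the edge portions inside another operand are dropped and the merged outline is re-measured after clipping — boundary = 107.01 mm. So its perimeter = 107.01 mm. Layer 25 is larger (107.01 vs 74.91 mm).

layer 25 (z = 8 mm)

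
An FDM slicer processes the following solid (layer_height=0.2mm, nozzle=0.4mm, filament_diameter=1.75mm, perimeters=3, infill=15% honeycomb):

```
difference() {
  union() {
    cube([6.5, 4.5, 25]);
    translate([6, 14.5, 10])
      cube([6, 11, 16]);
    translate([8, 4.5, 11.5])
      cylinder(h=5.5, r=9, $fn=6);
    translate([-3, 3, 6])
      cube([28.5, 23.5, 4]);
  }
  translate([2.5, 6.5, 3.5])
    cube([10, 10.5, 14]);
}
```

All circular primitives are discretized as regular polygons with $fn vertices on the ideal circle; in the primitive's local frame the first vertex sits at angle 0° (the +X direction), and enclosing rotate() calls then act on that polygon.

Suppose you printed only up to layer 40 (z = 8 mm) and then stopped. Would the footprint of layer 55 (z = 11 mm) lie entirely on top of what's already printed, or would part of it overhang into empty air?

entirely on top

Compare the two slices. At z = 8: the cube (footprint 6.5×4.5) is included at this height (area 29.25 mm²); the cube at (6, 14.5) does not reach this height (z outside [10, 26]); the cylinder at (8, 4.5) is absent (z outside [11.5, 17]); the cube at (-3, 3) (footprint 28.5×23.5) is included at this height (area 669.75 mm²); Merging all regions: the regions partially overlap — summed areas 699.00 mm² minus the doubly-counted overlap 9.75 mm² gives 689.25 mm² — area = 689.25 mm²; the cube at (2.5, 6.5) (footprint 10×10.5) is included at this height (area 105.00 mm²); Subtracting the remaining from the first: starting from that combined region (689.25 mm²), the 10×10.5 cube at (2.5, 6.5) lies wholly inside it (removes its full 105.00 mm² and its 41.00 mm outline becomes a hole wall) — area = 584.25 mm². At z = 11: the cube is present — its section is the full 6.5×4.5 rectangle (area 29.25 mm²); the cube at (6, 14.5) (footprint 6×11) is included at this height (area 66.00 mm²); the cylinder at (8, 4.5) is absent (z outside [11.5, 17]); the cube at (-3, 3) is absent (z outside [6, 10]); Merging all regions: the 2 present regions are separate (no shared area or edge), so areas and boundary lengths simply add and each stays a separate island — area = 95.25 mm²; the 10×10.5 cube at (2.5, 6.5) contributes its full rectangle (area 105.00 mm²); Taking the first minus the rest: starting from the result so far (95.25 mm²), the 10×10.5 cube at (2.5, 6.5) partially overlaps it — only the 15.00 mm² overlap (of its 105.00 mm²) is removed, clipping the outline — area = 80.25 mm². Checking containment: the cross-section at z = 11 is a subset of the cross-section at z = 8.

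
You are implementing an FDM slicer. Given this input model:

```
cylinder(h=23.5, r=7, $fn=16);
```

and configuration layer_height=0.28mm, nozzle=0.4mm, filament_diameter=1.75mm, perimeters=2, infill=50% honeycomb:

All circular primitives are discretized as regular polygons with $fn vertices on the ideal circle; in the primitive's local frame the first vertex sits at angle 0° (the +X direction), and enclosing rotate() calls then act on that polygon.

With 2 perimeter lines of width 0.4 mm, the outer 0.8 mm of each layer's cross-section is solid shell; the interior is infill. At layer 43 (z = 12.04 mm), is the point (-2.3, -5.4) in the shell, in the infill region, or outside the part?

At z = 12.04 mm: the r=7 cylinder gives a regular 16-gon of circumradius 7 (constant along its height). Overall, the cross-section is a single solid region. The nearest boundary edge runs (-4.95, -4.95)→(-2.68, -6.47); distance from the point to it = 1.10 mm. The point is inside the cross-section and 1.10 mm from the nearest boundary — more than the 0.8 mm shell width (2 × 0.4), so it's in the infill interior.

infill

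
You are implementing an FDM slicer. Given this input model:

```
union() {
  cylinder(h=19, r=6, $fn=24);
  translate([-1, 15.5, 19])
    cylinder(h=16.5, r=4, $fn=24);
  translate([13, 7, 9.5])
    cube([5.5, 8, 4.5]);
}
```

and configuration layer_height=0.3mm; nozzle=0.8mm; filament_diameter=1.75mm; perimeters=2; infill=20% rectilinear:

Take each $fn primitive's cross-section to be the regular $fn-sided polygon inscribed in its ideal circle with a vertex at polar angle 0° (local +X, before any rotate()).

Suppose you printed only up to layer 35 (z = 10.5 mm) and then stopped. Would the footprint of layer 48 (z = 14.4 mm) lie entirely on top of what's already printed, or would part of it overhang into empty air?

Compare the two slices. At z = 10.5: the cylinder: section is a regular 24-gon, circumradius r=6 (area = (24/2)·6.000²·sin(360°/24) = 111.81 mm²); the cylinder at (-1, 15.5) is not intersected at this z (z outside [19, 35.5]); the 5.5×8 cube at (13, 7) contributes its full rectangle (area 44.00 mm²); Combining (union): the 2 present regions are separate (no shared area or edge), so areas and boundary lengths simply add and each stays a separate island — area = 155.81 mm². At z = 14.4: the r=6 cylinder contributes a regular 24-gon of circumradius 6 (area = (24/2)·6.000²·sin(360°/24) = 111.81 mm²); the cylinder at (-1, 15.5) is absent (z outside [19, 35.5]); the cube at (13, 7) does not reach this height (z outside [9.5, 14]); Taking the union: only the r=6 cylinder is present, so the union is just that shape — area = 111.81 mm². Checking containment: the cross-section at z = 14.4 is a subset of the cross-section at z = 10.5.

entirely on top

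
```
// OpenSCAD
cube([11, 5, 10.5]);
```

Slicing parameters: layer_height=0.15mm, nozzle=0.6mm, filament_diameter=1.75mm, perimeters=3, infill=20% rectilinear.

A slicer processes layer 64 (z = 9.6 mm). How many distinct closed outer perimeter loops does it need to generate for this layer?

1

At z = 9.6 mm: the 11×5 cube contributes its full rectangle. The result has 1 disconnected region.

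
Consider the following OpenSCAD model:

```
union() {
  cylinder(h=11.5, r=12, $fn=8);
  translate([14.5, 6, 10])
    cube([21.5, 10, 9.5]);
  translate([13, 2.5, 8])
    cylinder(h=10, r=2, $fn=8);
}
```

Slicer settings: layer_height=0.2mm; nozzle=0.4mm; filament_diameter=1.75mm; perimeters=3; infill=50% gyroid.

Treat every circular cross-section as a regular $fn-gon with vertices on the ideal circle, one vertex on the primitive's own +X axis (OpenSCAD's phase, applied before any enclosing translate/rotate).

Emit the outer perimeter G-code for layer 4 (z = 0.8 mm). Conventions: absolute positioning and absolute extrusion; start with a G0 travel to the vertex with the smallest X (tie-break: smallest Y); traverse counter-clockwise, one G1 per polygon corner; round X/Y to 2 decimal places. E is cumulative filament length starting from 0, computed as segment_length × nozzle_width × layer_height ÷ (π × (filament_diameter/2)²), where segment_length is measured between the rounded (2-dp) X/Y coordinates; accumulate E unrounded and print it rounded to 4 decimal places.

G0 X-12.00 Y0.00 Z0.80
G1 X-8.49 Y-8.49 E0.3056
G1 X0.00 Y-12.00 E0.6111
G1 X8.49 Y-8.49 E0.9167
G1 X12.00 Y0.00 E1.2222
G1 X8.49 Y8.49 E1.5278
G1 X0.00 Y12.00 E1.8334
G1 X-8.49 Y8.49 E2.1389
G1 X-12.00 Y0.00 E2.4445

At z = 0.8 mm: the r=12 cylinder contributes a regular 8-gon of circumradius 12; the cube at (14.5, 6) is not intersected at this z (z outside [10, 19.5]); the cylinder at (13, 2.5) is absent (z outside [8, 18]); Combining (union): only the r=12 cylinder is present, so the union is just that shape — 1 connected region. The outline is a single polygon with 8 vertices. Extrusion per mm of travel: 0.4 × 0.2 / (π × 0.875²) = 0.033260. Accumulating E over each segment gives final E = 2.4445.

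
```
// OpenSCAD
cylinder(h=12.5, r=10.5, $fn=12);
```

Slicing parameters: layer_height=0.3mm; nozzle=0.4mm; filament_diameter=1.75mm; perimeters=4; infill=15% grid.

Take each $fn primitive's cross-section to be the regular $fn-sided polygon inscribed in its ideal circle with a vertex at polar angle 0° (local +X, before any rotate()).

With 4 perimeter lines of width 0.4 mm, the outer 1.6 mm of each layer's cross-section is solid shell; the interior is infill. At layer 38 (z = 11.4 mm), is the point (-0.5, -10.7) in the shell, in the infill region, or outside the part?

At z = 11.4 mm: the r=10.5 cylinder gives a regular 12-gon of circumradius 10.5 (constant along its height). Overall, the cross-section is a single solid region. The nearest boundary edge runs (-5.25, -9.09)→(-0.00, -10.50); distance from the point to it = 0.32 mm. The point is not inside any of the regions above, so it lies outside the cross-section (0.32 mm from the nearest boundary).

outside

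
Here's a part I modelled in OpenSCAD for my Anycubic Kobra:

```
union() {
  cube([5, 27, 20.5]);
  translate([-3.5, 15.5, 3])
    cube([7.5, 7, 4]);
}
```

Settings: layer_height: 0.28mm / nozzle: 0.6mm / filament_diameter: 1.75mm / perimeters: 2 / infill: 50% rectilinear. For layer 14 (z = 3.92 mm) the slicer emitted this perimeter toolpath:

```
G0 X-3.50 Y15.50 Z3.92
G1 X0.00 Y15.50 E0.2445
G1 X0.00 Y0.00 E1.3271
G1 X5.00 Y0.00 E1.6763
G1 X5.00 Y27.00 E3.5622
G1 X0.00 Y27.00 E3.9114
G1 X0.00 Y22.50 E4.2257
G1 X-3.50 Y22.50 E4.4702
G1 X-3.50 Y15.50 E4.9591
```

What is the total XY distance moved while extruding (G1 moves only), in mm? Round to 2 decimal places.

71.00 mm

Sum the Euclidean lengths of each G1 segment: total = 71.00 mm.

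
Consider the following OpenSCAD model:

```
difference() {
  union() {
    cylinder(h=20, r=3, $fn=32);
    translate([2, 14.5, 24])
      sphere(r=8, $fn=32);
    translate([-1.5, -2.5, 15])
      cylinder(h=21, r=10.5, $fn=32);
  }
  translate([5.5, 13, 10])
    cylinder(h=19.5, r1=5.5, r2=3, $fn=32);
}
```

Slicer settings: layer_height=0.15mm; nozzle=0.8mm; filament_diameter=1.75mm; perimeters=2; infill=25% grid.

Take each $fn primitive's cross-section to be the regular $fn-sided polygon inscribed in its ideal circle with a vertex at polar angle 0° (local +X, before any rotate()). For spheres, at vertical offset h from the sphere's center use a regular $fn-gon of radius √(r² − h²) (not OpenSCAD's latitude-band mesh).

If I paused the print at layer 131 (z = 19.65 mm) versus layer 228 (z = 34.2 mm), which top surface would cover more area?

Layer 131 (z = 19.65): the r=3 cylinder gives a regular 32-gon of circumradius 3 (constant along its height) (area = (32/2)·3.000²·sin(360°/32) = 28.09 mm²); the r=8 sphere at (2, 14.5) slices to a regular 32-gon of circumradius 6.714 (√(r²−h²) with h=4.35 from center) (area = (32/2)·6.714²·sin(360°/32) = 140.71 mm²); the cylinder at (-1.5, -2.5): section is a regular 32-gon, circumradius r=10.5 (area = (32/2)·10.500²·sin(360°/32) = 344.14 mm²); Combining (union): the regions partially overlap — summed areas 512.94 mm² minus the doubly-counted overlap 28.09 mm² gives 484.85 mm² — area = 484.85 mm²; the cone at (5.5, 13) (r1=5.5→r2=3) has section circumradius 4.263 here — a regular 32-gon (area = (32/2)·4.263²·sin(360°/32) = 56.72 mm²); Taking the first minus the rest: starting from the result so far (484.85 mm²), the cone at (5.5, 13) partially overlaps it — only the 48.53 mm² overlap (of its 56.72 mm²) is removed, clipping the outline — area = 436.32 mm². So its area = 436.32 mm². Layer 228 (z = 34.2): the cylinder is absent (z outside [0, 20]); the sphere at (2, 14.5) is absent (|z−center|=10.200 > r=8); the r=10.5 cylinder at (-1.5, -2.5) contributes a regular 32-gon of circumradius 10.5 (area = (32/2)·10.500²·sin(360°/32) = 344.14 mm²); Combining (union): only the r=10.5 cylinder at (-1.5, -2.5) is present, so the union is just that shape — area = 344.14 mm²; the cone at (5.5, 13) is absent (z outside [10, 29.5]); Taking the first minus the rest: none of the subtracted shapes is present at this height, so that combined region is unchanged — area = 344.14 mm². So its area = 344.14 mm². Layer 131 is larger (436.32 vs 344.14 mm²).

layer 131 (z = 19.65 mm)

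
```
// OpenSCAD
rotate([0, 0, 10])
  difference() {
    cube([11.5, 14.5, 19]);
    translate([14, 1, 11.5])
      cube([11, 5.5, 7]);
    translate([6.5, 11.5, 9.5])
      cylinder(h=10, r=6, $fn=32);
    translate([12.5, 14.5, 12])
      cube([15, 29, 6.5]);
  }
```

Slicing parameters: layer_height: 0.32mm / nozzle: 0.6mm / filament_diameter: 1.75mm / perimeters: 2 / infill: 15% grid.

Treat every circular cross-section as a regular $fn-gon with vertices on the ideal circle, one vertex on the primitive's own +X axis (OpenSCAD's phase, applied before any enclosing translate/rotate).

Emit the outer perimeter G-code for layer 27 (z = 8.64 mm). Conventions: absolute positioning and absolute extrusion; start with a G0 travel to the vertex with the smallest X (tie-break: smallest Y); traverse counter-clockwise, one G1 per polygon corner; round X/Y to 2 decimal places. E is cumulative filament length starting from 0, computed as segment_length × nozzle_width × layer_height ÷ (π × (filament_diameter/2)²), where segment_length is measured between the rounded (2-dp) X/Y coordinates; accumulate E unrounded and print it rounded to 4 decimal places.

At z = 8.64 mm: the cube is present — its section is the full 11.5×14.5 rectangle; the cube at (14, 1) is absent (z outside [11.5, 18.5]); the cylinder at (6.5, 11.5) does not reach this height (z outside [9.5, 19.5]); the cube at (12.5, 14.5) does not reach this height (z outside [12, 18.5]); After the difference (first − rest): none of the subtracted shapes is present at this height, so the 11.5×14.5 cube is unchanged — 1 connected region; (rotated 10° about Z; rotation is an isometry so areas/perimeters/island counts are preserved). The outline is a single polygon with 4 vertices. Extrusion per mm of travel: 0.6 × 0.32 / (π × 0.875²) = 0.079824. Accumulating E over each segment gives final E = 4.1518.

G0 X-2.52 Y14.28 Z8.64
G1 X0.00 Y0.00 E1.1575
G1 X11.33 Y2.00 E2.0759
G1 X8.81 Y16.28 E3.2334
G1 X-2.52 Y14.28 E4.1518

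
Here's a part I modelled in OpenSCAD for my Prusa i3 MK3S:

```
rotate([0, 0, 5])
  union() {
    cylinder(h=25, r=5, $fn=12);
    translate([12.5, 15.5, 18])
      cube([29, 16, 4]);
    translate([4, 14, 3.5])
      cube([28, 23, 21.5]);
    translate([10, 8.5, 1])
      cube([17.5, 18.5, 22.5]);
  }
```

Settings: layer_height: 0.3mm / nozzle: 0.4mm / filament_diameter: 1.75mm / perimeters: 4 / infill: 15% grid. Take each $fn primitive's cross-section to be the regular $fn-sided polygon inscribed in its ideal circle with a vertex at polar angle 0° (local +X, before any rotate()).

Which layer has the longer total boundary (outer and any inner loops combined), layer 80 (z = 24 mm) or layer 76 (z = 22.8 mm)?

Layer 80 (z = 24): the cylinder: section is a regular 12-gon, circumradius r=5 (perimeter = 2·12·5.000·sin(180°/12) = 31.06 mm); the cube at (12.5, 15.5) does not reach this height (z outside [18, 22]); the cube at (4, 14) is present — its section is the full 28×23 rectangle (perimeter 102.00 mm); the cube at (10, 8.5) does not reach this height (z outside [1, 23.5]); Combining (union): the 2 present regions are separate (no shared area or edge), so areas and boundary lengths simply add and each stays a separate island — boundary = 133.06 mm; (whole slice rotated 5° about Z — lengths, areas and connectivity unchanged). So its perimeter = 133.06 mm. Layer 76 (z = 22.8): the r=5 cylinder gives a regular 12-gon of circumradius 5 (constant along its height) (perimeter = 2·12·5.000·sin(180°/12) = 31.06 mm); the cube at (12.5, 15.5) is absent (z outside [18, 22]); the cube at (4, 14) (footprint 28×23) is included at this height (perimeter 102.00 mm); the cube at (10, 8.5) is present — its section is the full 17.5×18.5 rectangle (perimeter 72.00 mm); Taking the union: the regions partially overlap (shared area 227.50 mm²), so the edge portions inside another operand are dropped and the merged outline is re-measured after clipping — boundary = 144.06 mm; (rotated 5° about Z; rotation is an isometry so areas/perimeters/island counts are preserved). So its perimeter = 144.06 mm. Layer 76 is larger (144.06 vs 133.06 mm).

layer 76 (z = 22.8 mm)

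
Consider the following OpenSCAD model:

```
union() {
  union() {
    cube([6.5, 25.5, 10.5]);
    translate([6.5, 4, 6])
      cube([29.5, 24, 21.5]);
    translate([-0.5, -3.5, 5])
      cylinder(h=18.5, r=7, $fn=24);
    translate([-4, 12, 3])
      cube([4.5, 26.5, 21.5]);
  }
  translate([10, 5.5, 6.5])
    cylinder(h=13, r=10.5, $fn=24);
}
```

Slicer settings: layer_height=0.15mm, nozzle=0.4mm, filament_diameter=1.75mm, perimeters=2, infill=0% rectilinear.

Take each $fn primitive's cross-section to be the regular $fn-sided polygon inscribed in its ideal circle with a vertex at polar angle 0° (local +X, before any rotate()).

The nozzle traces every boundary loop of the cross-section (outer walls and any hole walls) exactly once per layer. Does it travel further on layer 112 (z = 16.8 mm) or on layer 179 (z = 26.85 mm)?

Layer 112 (z = 16.8): the cube is absent (z outside [0, 10.5]); the 29.5×24 cube at (6.5, 4) contributes its full rectangle (perimeter 107.00 mm); the r=7 cylinder at (-0.5, -3.5) gives a regular 24-gon of circumradius 7 (constant along its height) (perimeter = 2·24·7.000·sin(180°/24) = 43.86 mm); the cube at (-4, 12) is present — its section is the full 4.5×26.5 rectangle (perimeter 62.00 mm); Combining (union): the 3 present regions are separate (no shared area or edge), so areas and boundary lengths simply add and each stays a separate island — boundary = 212.86 mm; the cylinder at (10, 5.5): section is a regular 24-gon, circumradius r=10.5 (perimeter = 2·24·10.500·sin(180°/24) = 65.79 mm); Merging all regions: the regions partially overlap (shared area 167.33 mm²), so the edge portions inside another operand are dropped and the merged outline is re-measured after clipping — boundary = 209.80 mm. So its perimeter = 209.80 mm. Layer 179 (z = 26.85): the cube is not intersected at this z (z outside [0, 10.5]); the 29.5×24 cube at (6.5, 4) contributes its full rectangle (perimeter 107.00 mm); the cylinder at (-0.5, -3.5) is absent (z outside [5, 23.5]); the cube at (-4, 12) is not intersected at this z (z outside [3, 24.5]); Taking the union: only the 29.5×24 cube at (6.5, 4) is present, so the union is just that shape — boundary = 107.00 mm; the cylinder at (10, 5.5) is not intersected at this z (z outside [6.5, 19.5]); Taking the union: only that combined region is present, so the union is just that shape — boundary = 107.00 mm. So its perimeter = 107.00 mm. Layer 112 is larger (209.80 vs 107.00 mm).

layer 112 (z = 16.8 mm)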